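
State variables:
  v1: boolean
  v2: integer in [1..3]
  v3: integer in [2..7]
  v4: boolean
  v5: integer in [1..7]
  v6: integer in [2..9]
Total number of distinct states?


State space = product of domain sizes of all variables.
Domain sizes:
  v1 (boolean): 2
  v2 (integer in [1..3]): 3
  v3 (integer in [2..7]): 6
  v4 (boolean): 2
  v5 (integer in [1..7]): 7
  v6 (integer in [2..9]): 8
Product = 2 * 3 * 6 * 2 * 7 * 8 = 4032

4032


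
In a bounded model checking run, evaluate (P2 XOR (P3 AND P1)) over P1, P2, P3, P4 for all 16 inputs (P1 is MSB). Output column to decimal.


Formula: (P2 XOR (P3 AND P1)) over P1, P2, P3, P4 (16 rows)
Evaluate each row (bits = P1,P2,P3,P4, MSB first):
  row 0 [0000]: (0 XOR (0 AND 0)) -> 0
  row 1 [0001]: (0 XOR (0 AND 0)) -> 0
  row 2 [0010]: (0 XOR (1 AND 0)) -> 0
  row 3 [0011]: (0 XOR (1 AND 0)) -> 0
  row 4 [0100]: (1 XOR (0 AND 0)) -> 1
  row 5 [0101]: (1 XOR (0 AND 0)) -> 1
  row 6 [0110]: (1 XOR (1 AND 0)) -> 1
  row 7 [0111]: (1 XOR (1 AND 0)) -> 1
  row 8 [1000]: (0 XOR (0 AND 1)) -> 0
  row 9 [1001]: (0 XOR (0 AND 1)) -> 0
  row 10 [1010]: (0 XOR (1 AND 1)) -> 1
  row 11 [1011]: (0 XOR (1 AND 1)) -> 1
  row 12 [1100]: (1 XOR (0 AND 1)) -> 1
  row 13 [1101]: (1 XOR (0 AND 1)) -> 1
  row 14 [1110]: (1 XOR (1 AND 1)) -> 0
  row 15 [1111]: (1 XOR (1 AND 1)) -> 0
Full result column, 4 rows per line (P1,P2 fixed per line; P3,P4 runs 00..11 left to right):
  rows 0-3 [P1,P2=00]: 0000  = hex 0
  rows 4-7 [P1,P2=01]: 1111  = hex F
  rows 8-11 [P1,P2=10]: 0011  = hex 3
  rows 12-15 [P1,P2=11]: 1100  = hex C
Output column (row 0 .. row 15) = 0000111100111100
Output column grouped in 4s = 0000 1111 0011 1100 = 0x0F3C
Convert to decimal digit by digit (value = value*16 + digit):
  0 -> 0
  0*16 + 15 (F) = 15
  15*16 + 3 = 243
  243*16 + 12 (C) = 3900
Decimal = 3900

3900


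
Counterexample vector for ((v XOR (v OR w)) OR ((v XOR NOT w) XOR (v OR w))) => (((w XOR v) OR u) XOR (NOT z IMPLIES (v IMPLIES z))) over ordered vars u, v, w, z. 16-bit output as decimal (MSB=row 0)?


F1 = ((v XOR (v OR w)) OR ((v XOR NOT w) XOR (v OR w)))
F2 = (((w XOR v) OR u) XOR (NOT z IMPLIES (v IMPLIES z)))
Counterexample to F1=>F2 is where F1=1 and F2=0.
Evaluate each row (bits = u,v,w,z, MSB first):
  row 0 [0000]: F1=1 F2=1 -> F1&~F2 -> 0
  row 1 [0001]: F1=1 F2=1 -> F1&~F2 -> 0
  row 2 [0010]: F1=1 F2=0 -> F1&~F2 -> 1
  row 3 [0011]: F1=1 F2=0 -> F1&~F2 -> 1
  row 4 [0100]: F1=1 F2=1 -> F1&~F2 -> 0
  row 5 [0101]: F1=1 F2=0 -> F1&~F2 -> 1
  row 6 [0110]: F1=0 F2=0 -> F1&~F2 -> 0
  row 7 [0111]: F1=0 F2=1 -> F1&~F2 -> 0
  row 8 [1000]: F1=1 F2=0 -> F1&~F2 -> 1
  row 9 [1001]: F1=1 F2=0 -> F1&~F2 -> 1
  row 10 [1010]: F1=1 F2=0 -> F1&~F2 -> 1
  row 11 [1011]: F1=1 F2=0 -> F1&~F2 -> 1
  row 12 [1100]: F1=1 F2=1 -> F1&~F2 -> 0
  row 13 [1101]: F1=1 F2=0 -> F1&~F2 -> 1
  row 14 [1110]: F1=0 F2=1 -> F1&~F2 -> 0
  row 15 [1111]: F1=0 F2=0 -> F1&~F2 -> 0
Full result column, 4 rows per line (u,v fixed per line; w,z runs 00..11 left to right):
  rows 0-3 [u,v=00]: 0011  = hex 3
  rows 4-7 [u,v=01]: 0100  = hex 4
  rows 8-11 [u,v=10]: 1111  = hex F
  rows 12-15 [u,v=11]: 0100  = hex 4
Counterexample vector (row 0 .. row 15) = 0011010011110100
Output column grouped in 4s = 0011 0100 1111 0100 = 0x34F4
Convert to decimal digit by digit (value = value*16 + digit):
  3 -> 3
  3*16 + 4 = 52
  52*16 + 15 (F) = 847
  847*16 + 4 = 13556
Decimal = 13556

13556


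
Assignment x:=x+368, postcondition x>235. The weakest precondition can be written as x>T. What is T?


Formula: wp(x:=E, P) = P[E/x] (substitute E for x in postcondition)
Step 1: Postcondition: x>235
Step 2: Substitute x+368 for x: x+368>235
Step 3: Solve for x: x > 235-368 = -133

-133


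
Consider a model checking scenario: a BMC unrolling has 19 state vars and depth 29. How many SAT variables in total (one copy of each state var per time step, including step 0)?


BMC unrolls to depth k, creating one copy of each state var for steps 0..k.
Step count = 29 + 1 = 30 (steps 0 through 29)
Vars per step = 19
Total = 19 * 30 = 570

570


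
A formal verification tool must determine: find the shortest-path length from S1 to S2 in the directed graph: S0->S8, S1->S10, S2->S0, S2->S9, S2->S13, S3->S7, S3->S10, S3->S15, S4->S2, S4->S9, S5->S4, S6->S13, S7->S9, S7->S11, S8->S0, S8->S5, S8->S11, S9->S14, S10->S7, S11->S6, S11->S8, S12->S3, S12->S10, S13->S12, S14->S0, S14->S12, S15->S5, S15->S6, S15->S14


BFS layer-by-layer from S1:
  dist 0: {S1}
  dist 1: {S10}
  dist 2: {S7}
  dist 3: {S9, S11}
  dist 4: {S6, S8, S14}
  dist 5: {S0, S5, S12, S13}
  dist 6: {S3, S4}
  dist 7: {S2, S15}
  -> S2 reached at distance 7
Shortest path length = 7

7


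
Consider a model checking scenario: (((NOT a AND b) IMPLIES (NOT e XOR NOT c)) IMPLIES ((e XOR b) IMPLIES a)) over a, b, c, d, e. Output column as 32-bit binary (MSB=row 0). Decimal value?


Formula: (((NOT a AND b) IMPLIES (NOT e XOR NOT c)) IMPLIES ((e XOR b) IMPLIES a)) over a, b, c, d, e (32 rows)
Evaluate each row (bits = a,b,c,d,e, MSB first):
  row 0 [00000]: (((NOT 0 AND 0) IMPLIES (NOT 0 XOR NOT 0)) IMPLIES ((0 XOR 0) IMPLIES 0)) -> 1
  row 1 [00001]: (((NOT 0 AND 0) IMPLIES (NOT 1 XOR NOT 0)) IMPLIES ((1 XOR 0) IMPLIES 0)) -> 0
  row 2 [00010]: (((NOT 0 AND 0) IMPLIES (NOT 0 XOR NOT 0)) IMPLIES ((0 XOR 0) IMPLIES 0)) -> 1
  row 3 [00011]: (((NOT 0 AND 0) IMPLIES (NOT 1 XOR NOT 0)) IMPLIES ((1 XOR 0) IMPLIES 0)) -> 0
  row 4 [00100]: (((NOT 0 AND 0) IMPLIES (NOT 0 XOR NOT 1)) IMPLIES ((0 XOR 0) IMPLIES 0)) -> 1
  row 5 [00101]: (((NOT 0 AND 0) IMPLIES (NOT 1 XOR NOT 1)) IMPLIES ((1 XOR 0) IMPLIES 0)) -> 0
  row 6 [00110]: (((NOT 0 AND 0) IMPLIES (NOT 0 XOR NOT 1)) IMPLIES ((0 XOR 0) IMPLIES 0)) -> 1
  row 7 [00111]: (((NOT 0 AND 0) IMPLIES (NOT 1 XOR NOT 1)) IMPLIES ((1 XOR 0) IMPLIES 0)) -> 0
  row 8 [01000]: (((NOT 0 AND 1) IMPLIES (NOT 0 XOR NOT 0)) IMPLIES ((0 XOR 1) IMPLIES 0)) -> 1
  row 9 [01001]: (((NOT 0 AND 1) IMPLIES (NOT 1 XOR NOT 0)) IMPLIES ((1 XOR 1) IMPLIES 0)) -> 1
  row 10 [01010]: (((NOT 0 AND 1) IMPLIES (NOT 0 XOR NOT 0)) IMPLIES ((0 XOR 1) IMPLIES 0)) -> 1
  row 11 [01011]: (((NOT 0 AND 1) IMPLIES (NOT 1 XOR NOT 0)) IMPLIES ((1 XOR 1) IMPLIES 0)) -> 1
  row 12 [01100]: (((NOT 0 AND 1) IMPLIES (NOT 0 XOR NOT 1)) IMPLIES ((0 XOR 1) IMPLIES 0)) -> 0
  row 13 [01101]: (((NOT 0 AND 1) IMPLIES (NOT 1 XOR NOT 1)) IMPLIES ((1 XOR 1) IMPLIES 0)) -> 1
  row 14 [01110]: (((NOT 0 AND 1) IMPLIES (NOT 0 XOR NOT 1)) IMPLIES ((0 XOR 1) IMPLIES 0)) -> 0
  row 15 [01111]: (((NOT 0 AND 1) IMPLIES (NOT 1 XOR NOT 1)) IMPLIES ((1 XOR 1) IMPLIES 0)) -> 1
  row 16 [10000]: (((NOT 1 AND 0) IMPLIES (NOT 0 XOR NOT 0)) IMPLIES ((0 XOR 0) IMPLIES 1)) -> 1
  row 17 [10001]: (((NOT 1 AND 0) IMPLIES (NOT 1 XOR NOT 0)) IMPLIES ((1 XOR 0) IMPLIES 1)) -> 1
  row 18 [10010]: (((NOT 1 AND 0) IMPLIES (NOT 0 XOR NOT 0)) IMPLIES ((0 XOR 0) IMPLIES 1)) -> 1
  row 19 [10011]: (((NOT 1 AND 0) IMPLIES (NOT 1 XOR NOT 0)) IMPLIES ((1 XOR 0) IMPLIES 1)) -> 1
  row 20 [10100]: (((NOT 1 AND 0) IMPLIES (NOT 0 XOR NOT 1)) IMPLIES ((0 XOR 0) IMPLIES 1)) -> 1
  row 21 [10101]: (((NOT 1 AND 0) IMPLIES (NOT 1 XOR NOT 1)) IMPLIES ((1 XOR 0) IMPLIES 1)) -> 1
  row 22 [10110]: (((NOT 1 AND 0) IMPLIES (NOT 0 XOR NOT 1)) IMPLIES ((0 XOR 0) IMPLIES 1)) -> 1
  row 23 [10111]: (((NOT 1 AND 0) IMPLIES (NOT 1 XOR NOT 1)) IMPLIES ((1 XOR 0) IMPLIES 1)) -> 1
  row 24 [11000]: (((NOT 1 AND 1) IMPLIES (NOT 0 XOR NOT 0)) IMPLIES ((0 XOR 1) IMPLIES 1)) -> 1
  row 25 [11001]: (((NOT 1 AND 1) IMPLIES (NOT 1 XOR NOT 0)) IMPLIES ((1 XOR 1) IMPLIES 1)) -> 1
  row 26 [11010]: (((NOT 1 AND 1) IMPLIES (NOT 0 XOR NOT 0)) IMPLIES ((0 XOR 1) IMPLIES 1)) -> 1
  row 27 [11011]: (((NOT 1 AND 1) IMPLIES (NOT 1 XOR NOT 0)) IMPLIES ((1 XOR 1) IMPLIES 1)) -> 1
  row 28 [11100]: (((NOT 1 AND 1) IMPLIES (NOT 0 XOR NOT 1)) IMPLIES ((0 XOR 1) IMPLIES 1)) -> 1
  row 29 [11101]: (((NOT 1 AND 1) IMPLIES (NOT 1 XOR NOT 1)) IMPLIES ((1 XOR 1) IMPLIES 1)) -> 1
  row 30 [11110]: (((NOT 1 AND 1) IMPLIES (NOT 0 XOR NOT 1)) IMPLIES ((0 XOR 1) IMPLIES 1)) -> 1
  row 31 [11111]: (((NOT 1 AND 1) IMPLIES (NOT 1 XOR NOT 1)) IMPLIES ((1 XOR 1) IMPLIES 1)) -> 1
Full result column, 4 rows per line (a,b,c fixed per line; d,e runs 00..11 left to right):
  rows 0-3 [a,b,c=000]: 1010  = hex A
  rows 4-7 [a,b,c=001]: 1010  = hex A
  rows 8-11 [a,b,c=010]: 1111  = hex F
  rows 12-15 [a,b,c=011]: 0101  = hex 5
  rows 16-19 [a,b,c=100]: 1111  = hex F
  rows 20-23 [a,b,c=101]: 1111  = hex F
  rows 24-27 [a,b,c=110]: 1111  = hex F
  rows 28-31 [a,b,c=111]: 1111  = hex F
Output column (row 0 .. row 31) = 10101010111101011111111111111111
Output column grouped in 4s = 1010 1010 1111 0101 1111 1111 1111 1111 = 0xAAF5FFFF
Convert to decimal digit by digit (value = value*16 + digit):
  A -> 10
  10*16 + 10 (A) = 170
  170*16 + 15 (F) = 2735
  2735*16 + 5 = 43765
  43765*16 + 15 (F) = 700255
  700255*16 + 15 (F) = 11204095
  11204095*16 + 15 (F) = 179265535
  179265535*16 + 15 (F) = 2868248575
Decimal = 2868248575

2868248575


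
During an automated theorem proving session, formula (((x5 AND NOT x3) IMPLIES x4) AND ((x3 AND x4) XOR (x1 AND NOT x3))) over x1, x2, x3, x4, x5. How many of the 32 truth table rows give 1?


Formula: (((x5 AND NOT x3) IMPLIES x4) AND ((x3 AND x4) XOR (x1 AND NOT x3))) over 5 vars (32 rows)
Evaluate each row (x1, x2, x3, x4, x5 as bits, MSB first):
  row 0 [00000]: (((0 AND NOT 0) IMPLIES 0) AND ((0 AND 0) XOR (0 AND NOT 0))) -> 0
  row 1 [00001]: (((1 AND NOT 0) IMPLIES 0) AND ((0 AND 0) XOR (0 AND NOT 0))) -> 0
  row 2 [00010]: (((0 AND NOT 0) IMPLIES 1) AND ((0 AND 1) XOR (0 AND NOT 0))) -> 0
  row 3 [00011]: (((1 AND NOT 0) IMPLIES 1) AND ((0 AND 1) XOR (0 AND NOT 0))) -> 0
  row 4 [00100]: (((0 AND NOT 1) IMPLIES 0) AND ((1 AND 0) XOR (0 AND NOT 1))) -> 0
  row 5 [00101]: (((1 AND NOT 1) IMPLIES 0) AND ((1 AND 0) XOR (0 AND NOT 1))) -> 0
  row 6 [00110]: (((0 AND NOT 1) IMPLIES 1) AND ((1 AND 1) XOR (0 AND NOT 1))) -> 1
  row 7 [00111]: (((1 AND NOT 1) IMPLIES 1) AND ((1 AND 1) XOR (0 AND NOT 1))) -> 1
  row 8 [01000]: (((0 AND NOT 0) IMPLIES 0) AND ((0 AND 0) XOR (0 AND NOT 0))) -> 0
  row 9 [01001]: (((1 AND NOT 0) IMPLIES 0) AND ((0 AND 0) XOR (0 AND NOT 0))) -> 0
  row 10 [01010]: (((0 AND NOT 0) IMPLIES 1) AND ((0 AND 1) XOR (0 AND NOT 0))) -> 0
  row 11 [01011]: (((1 AND NOT 0) IMPLIES 1) AND ((0 AND 1) XOR (0 AND NOT 0))) -> 0
  row 12 [01100]: (((0 AND NOT 1) IMPLIES 0) AND ((1 AND 0) XOR (0 AND NOT 1))) -> 0
  row 13 [01101]: (((1 AND NOT 1) IMPLIES 0) AND ((1 AND 0) XOR (0 AND NOT 1))) -> 0
  row 14 [01110]: (((0 AND NOT 1) IMPLIES 1) AND ((1 AND 1) XOR (0 AND NOT 1))) -> 1
  row 15 [01111]: (((1 AND NOT 1) IMPLIES 1) AND ((1 AND 1) XOR (0 AND NOT 1))) -> 1
  row 16 [10000]: (((0 AND NOT 0) IMPLIES 0) AND ((0 AND 0) XOR (1 AND NOT 0))) -> 1
  row 17 [10001]: (((1 AND NOT 0) IMPLIES 0) AND ((0 AND 0) XOR (1 AND NOT 0))) -> 0
  row 18 [10010]: (((0 AND NOT 0) IMPLIES 1) AND ((0 AND 1) XOR (1 AND NOT 0))) -> 1
  row 19 [10011]: (((1 AND NOT 0) IMPLIES 1) AND ((0 AND 1) XOR (1 AND NOT 0))) -> 1
  row 20 [10100]: (((0 AND NOT 1) IMPLIES 0) AND ((1 AND 0) XOR (1 AND NOT 1))) -> 0
  row 21 [10101]: (((1 AND NOT 1) IMPLIES 0) AND ((1 AND 0) XOR (1 AND NOT 1))) -> 0
  row 22 [10110]: (((0 AND NOT 1) IMPLIES 1) AND ((1 AND 1) XOR (1 AND NOT 1))) -> 1
  row 23 [10111]: (((1 AND NOT 1) IMPLIES 1) AND ((1 AND 1) XOR (1 AND NOT 1))) -> 1
  row 24 [11000]: (((0 AND NOT 0) IMPLIES 0) AND ((0 AND 0) XOR (1 AND NOT 0))) -> 1
  row 25 [11001]: (((1 AND NOT 0) IMPLIES 0) AND ((0 AND 0) XOR (1 AND NOT 0))) -> 0
  row 26 [11010]: (((0 AND NOT 0) IMPLIES 1) AND ((0 AND 1) XOR (1 AND NOT 0))) -> 1
  row 27 [11011]: (((1 AND NOT 0) IMPLIES 1) AND ((0 AND 1) XOR (1 AND NOT 0))) -> 1
  row 28 [11100]: (((0 AND NOT 1) IMPLIES 0) AND ((1 AND 0) XOR (1 AND NOT 1))) -> 0
  row 29 [11101]: (((1 AND NOT 1) IMPLIES 0) AND ((1 AND 0) XOR (1 AND NOT 1))) -> 0
  row 30 [11110]: (((0 AND NOT 1) IMPLIES 1) AND ((1 AND 1) XOR (1 AND NOT 1))) -> 1
  row 31 [11111]: (((1 AND NOT 1) IMPLIES 1) AND ((1 AND 1) XOR (1 AND NOT 1))) -> 1
Full result column, 8 rows per line (x1,x2 fixed per line; x3,x4,x5 runs 000..111 left to right):
  rows 0-7 [x1,x2=00]: 00000011  (ones: 2)
  rows 8-15 [x1,x2=01]: 00000011  (ones: 2)
  rows 16-23 [x1,x2=10]: 10110011  (ones: 5)
  rows 24-31 [x1,x2=11]: 10110011  (ones: 5)
Count of 1-rows = 2+2+5+5 = 14

14


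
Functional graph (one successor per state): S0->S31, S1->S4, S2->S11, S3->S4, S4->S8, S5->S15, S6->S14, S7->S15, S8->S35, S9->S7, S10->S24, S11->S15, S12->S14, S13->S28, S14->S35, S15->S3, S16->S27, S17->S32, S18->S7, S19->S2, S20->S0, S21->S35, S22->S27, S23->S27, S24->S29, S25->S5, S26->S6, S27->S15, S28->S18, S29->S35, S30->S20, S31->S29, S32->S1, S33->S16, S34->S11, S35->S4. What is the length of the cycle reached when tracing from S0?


Trace from S0 until a state repeats:
  S0 -> S31 -> S29 -> S35 -> S4 -> S8 -> S35
S35 first seen at step 3, revisited at step 6.
Cycle length = 6 - 3 = 3

3


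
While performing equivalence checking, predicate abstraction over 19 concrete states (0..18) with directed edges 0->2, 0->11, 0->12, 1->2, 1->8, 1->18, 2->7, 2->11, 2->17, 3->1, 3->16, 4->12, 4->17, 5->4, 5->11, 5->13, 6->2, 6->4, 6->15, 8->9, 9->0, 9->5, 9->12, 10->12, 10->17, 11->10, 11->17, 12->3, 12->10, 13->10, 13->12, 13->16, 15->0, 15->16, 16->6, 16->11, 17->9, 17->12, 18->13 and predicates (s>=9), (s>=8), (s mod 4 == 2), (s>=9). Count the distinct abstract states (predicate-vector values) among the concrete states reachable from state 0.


BFS from 0:
Concrete reachable: {0, 1, 2, 3, 4, 5, 6, 7, 8, 9, 10, 11, 12, 13, 15, 16, 17, 18}
Abstract via predicates (s>=9), (s>=8), (s mod 4 == 2), (s>=9):
  (0,0,0,0) <- {0, 1, 3, 4, 5, 7}
  (0,0,1,0) <- {2, 6}
  (0,1,0,0) <- {8}
  (1,1,0,1) <- {9, 11, 12, 13, 15, 16, 17}
  (1,1,1,1) <- {10, 18}
Distinct abstract states = 5

5


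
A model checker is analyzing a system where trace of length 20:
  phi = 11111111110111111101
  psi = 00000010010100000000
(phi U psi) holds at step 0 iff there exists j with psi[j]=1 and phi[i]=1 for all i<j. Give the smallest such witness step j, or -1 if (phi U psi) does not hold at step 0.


(phi U psi) at 0: need smallest j with psi[j]=1 and phi[i]=1 for all i in [0,j).
Scan from step 0:
  step 0: phi=1, psi=0 -> continue
  step 1: phi=1, psi=0 -> continue
  step 2: phi=1, psi=0 -> continue
  step 3: phi=1, psi=0 -> continue
  step 6: psi=1 and phi held for [0,6) -> witness found
Witness step = 6

6


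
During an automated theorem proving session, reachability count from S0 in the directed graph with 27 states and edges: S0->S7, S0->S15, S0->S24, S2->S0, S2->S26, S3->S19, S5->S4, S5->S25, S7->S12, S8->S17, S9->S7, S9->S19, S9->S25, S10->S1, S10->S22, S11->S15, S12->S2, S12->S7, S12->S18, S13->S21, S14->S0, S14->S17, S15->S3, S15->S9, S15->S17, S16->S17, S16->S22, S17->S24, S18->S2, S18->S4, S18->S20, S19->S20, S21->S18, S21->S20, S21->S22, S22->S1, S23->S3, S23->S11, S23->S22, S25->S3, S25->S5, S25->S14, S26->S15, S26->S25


BFS from S0:
  layer 0: {S0}
  layer 1: {S7, S15, S24}
  layer 2: {S3, S9, S12, S17}
  layer 3: {S2, S18, S19, S25}
  layer 4: {S4, S5, S14, S20, S26}
Reachable set: {S0, S2, S3, S4, S5, S7, S9, S12, S14, S15, S17, S18, S19, S20, S24, S25, S26}
Count = 17

17


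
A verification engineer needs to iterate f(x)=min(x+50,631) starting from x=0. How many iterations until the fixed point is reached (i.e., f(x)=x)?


Step 1: x=0, cap=631, increment=50
Step 2: x grows by 50 each step until capped at 631; fixed point is x=631
Step 3: iterations = ceil(631/50) = 13

13


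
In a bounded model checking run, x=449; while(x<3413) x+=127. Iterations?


Step 1: x goes from 449 toward 3413 by 127; the body runs while x<3413, so iterations = ceil((bound-start)/step)
Step 2: Distance=2964
Step 3: ceil(2964/127)=24

24


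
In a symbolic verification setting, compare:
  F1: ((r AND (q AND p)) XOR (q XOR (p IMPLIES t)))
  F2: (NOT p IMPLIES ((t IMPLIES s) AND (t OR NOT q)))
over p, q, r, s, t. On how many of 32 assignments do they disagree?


F1 = ((r AND (q AND p)) XOR (q XOR (p IMPLIES t)))
F2 = (NOT p IMPLIES ((t IMPLIES s) AND (t OR NOT q)))
Evaluate both on each of 32 rows (bits = p,q,r,s,t):
  row 0 [00000]: F1=1 F2=1 -> 0
  row 1 [00001]: F1=1 F2=0 (differ) -> 1
  row 2 [00010]: F1=1 F2=1 -> 0
  row 3 [00011]: F1=1 F2=1 -> 0
  row 4 [00100]: F1=1 F2=1 -> 0
  row 5 [00101]: F1=1 F2=0 (differ) -> 1
  row 6 [00110]: F1=1 F2=1 -> 0
  row 7 [00111]: F1=1 F2=1 -> 0
  row 8 [01000]: F1=0 F2=0 -> 0
  row 9 [01001]: F1=0 F2=0 -> 0
  row 10 [01010]: F1=0 F2=0 -> 0
  row 11 [01011]: F1=0 F2=1 (differ) -> 1
  row 12 [01100]: F1=0 F2=0 -> 0
  row 13 [01101]: F1=0 F2=0 -> 0
  row 14 [01110]: F1=0 F2=0 -> 0
  row 15 [01111]: F1=0 F2=1 (differ) -> 1
  row 16 [10000]: F1=0 F2=1 (differ) -> 1
  row 17 [10001]: F1=1 F2=1 -> 0
  row 18 [10010]: F1=0 F2=1 (differ) -> 1
  row 19 [10011]: F1=1 F2=1 -> 0
  row 20 [10100]: F1=0 F2=1 (differ) -> 1
  row 21 [10101]: F1=1 F2=1 -> 0
  row 22 [10110]: F1=0 F2=1 (differ) -> 1
  row 23 [10111]: F1=1 F2=1 -> 0
  row 24 [11000]: F1=1 F2=1 -> 0
  row 25 [11001]: F1=0 F2=1 (differ) -> 1
  row 26 [11010]: F1=1 F2=1 -> 0
  row 27 [11011]: F1=0 F2=1 (differ) -> 1
  row 28 [11100]: F1=0 F2=1 (differ) -> 1
  row 29 [11101]: F1=1 F2=1 -> 0
  row 30 [11110]: F1=0 F2=1 (differ) -> 1
  row 31 [11111]: F1=1 F2=1 -> 0
Full result column, 8 rows per line (p,q fixed per line; r,s,t runs 000..111 left to right):
  rows 0-7 [p,q=00]: 01000100  (ones: 2)
  rows 8-15 [p,q=01]: 00010001  (ones: 2)
  rows 16-23 [p,q=10]: 10101010  (ones: 4)
  rows 24-31 [p,q=11]: 01011010  (ones: 4)
Disagreements = 2+2+4+4 = 12

12


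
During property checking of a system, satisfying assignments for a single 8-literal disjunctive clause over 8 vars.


Step 1: Total=2^8=256
Step 2: Unsat when all 8 false: 2^0=1
Step 3: Sat=256-1=255

255


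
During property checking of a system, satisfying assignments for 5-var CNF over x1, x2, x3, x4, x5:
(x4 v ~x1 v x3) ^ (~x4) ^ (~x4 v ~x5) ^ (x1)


CNF with 4 clauses over 5 vars (32 assignments).
An assignment satisfies CNF iff every clause has >=1 true literal.
Check each row (bits = x1,x2,x3,x4,x5; clause T/F shown):
  row 0 [00000]: clauses=TTTF -> 0
  row 1 [00001]: clauses=TTTF -> 0
  row 2 [00010]: clauses=TFTF -> 0
  row 3 [00011]: clauses=TFFF -> 0
  row 4 [00100]: clauses=TTTF -> 0
  row 5 [00101]: clauses=TTTF -> 0
  row 6 [00110]: clauses=TFTF -> 0
  row 7 [00111]: clauses=TFFF -> 0
  row 8 [01000]: clauses=TTTF -> 0
  row 9 [01001]: clauses=TTTF -> 0
  row 10 [01010]: clauses=TFTF -> 0
  row 11 [01011]: clauses=TFFF -> 0
  row 12 [01100]: clauses=TTTF -> 0
  row 13 [01101]: clauses=TTTF -> 0
  row 14 [01110]: clauses=TFTF -> 0
  row 15 [01111]: clauses=TFFF -> 0
  row 16 [10000]: clauses=FTTT -> 0
  row 17 [10001]: clauses=FTTT -> 0
  row 18 [10010]: clauses=TFTT -> 0
  row 19 [10011]: clauses=TFFT -> 0
  row 20 [10100]: clauses=TTTT -> 1
  row 21 [10101]: clauses=TTTT -> 1
  row 22 [10110]: clauses=TFTT -> 0
  row 23 [10111]: clauses=TFFT -> 0
  row 24 [11000]: clauses=FTTT -> 0
  row 25 [11001]: clauses=FTTT -> 0
  row 26 [11010]: clauses=TFTT -> 0
  row 27 [11011]: clauses=TFFT -> 0
  row 28 [11100]: clauses=TTTT -> 1
  row 29 [11101]: clauses=TTTT -> 1
  row 30 [11110]: clauses=TFTT -> 0
  row 31 [11111]: clauses=TFFT -> 0
Full result column, 8 rows per line (x1,x2 fixed per line; x3,x4,x5 runs 000..111 left to right):
  rows 0-7 [x1,x2=00]: 00000000  (ones: 0)
  rows 8-15 [x1,x2=01]: 00000000  (ones: 0)
  rows 16-23 [x1,x2=10]: 00001100  (ones: 2)
  rows 24-31 [x1,x2=11]: 00001100  (ones: 2)
Satisfying assignments = 0+0+2+2 = 4

4


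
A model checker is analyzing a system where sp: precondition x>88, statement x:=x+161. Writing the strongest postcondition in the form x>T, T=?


Formula: sp(P, x:=E) = exists old_x. (x = E[old_x/x]) AND P[old_x/x] (old_x is the value of x before the assignment; eliminate old_x by solving x = E[old_x/x] for old_x)
Step 1: Precondition P: x>88, i.e. old_x > 88
Step 2: Assignment gives x = old_x + 161, so old_x = x - 161
Step 3: Substitute into P: x - 161 > 88
Step 4: Simplify: x > 88+161 = 249

249


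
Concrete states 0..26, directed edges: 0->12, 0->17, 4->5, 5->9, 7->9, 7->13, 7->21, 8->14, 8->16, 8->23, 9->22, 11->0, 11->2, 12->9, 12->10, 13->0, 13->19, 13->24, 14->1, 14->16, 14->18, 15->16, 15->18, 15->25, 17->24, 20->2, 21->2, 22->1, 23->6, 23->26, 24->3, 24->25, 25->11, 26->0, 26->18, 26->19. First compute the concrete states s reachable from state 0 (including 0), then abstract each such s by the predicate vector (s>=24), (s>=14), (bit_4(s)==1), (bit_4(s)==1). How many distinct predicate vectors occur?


BFS from 0:
Concrete reachable: {0, 1, 2, 3, 9, 10, 11, 12, 17, 22, 24, 25}
Abstract via predicates (s>=24), (s>=14), (bit_4(s)==1), (bit_4(s)==1):
  (0,0,0,0) <- {0, 1, 2, 3, 9, 10, 11, 12}
  (0,1,1,1) <- {17, 22}
  (1,1,1,1) <- {24, 25}
Distinct abstract states = 3

3


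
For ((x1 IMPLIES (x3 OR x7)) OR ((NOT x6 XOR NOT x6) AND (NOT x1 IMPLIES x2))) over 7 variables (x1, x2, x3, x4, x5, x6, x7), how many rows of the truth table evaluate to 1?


Formula: ((x1 IMPLIES (x3 OR x7)) OR ((NOT x6 XOR NOT x6) AND (NOT x1 IMPLIES x2))) over 7 vars (128 rows)
Evaluate each row (x1, x2, x3, x4, x5, x6, x7 as bits, MSB first):
  row 0 [0000000]: ((0 IMPLIES (0 OR 0)) OR ((NOT 0 XOR NOT 0) AND (NOT 0 IMPLIES 0))) -> 1
  row 1 [0000001]: ((0 IMPLIES (0 OR 1)) OR ((NOT 0 XOR NOT 0) AND (NOT 0 IMPLIES 0))) -> 1
  row 2 [0000010]: ((0 IMPLIES (0 OR 0)) OR ((NOT 1 XOR NOT 1) AND (NOT 0 IMPLIES 0))) -> 1
  row 3 [0000011]: ((0 IMPLIES (0 OR 1)) OR ((NOT 1 XOR NOT 1) AND (NOT 0 IMPLIES 0))) -> 1
  row 4 [0000100]: ((0 IMPLIES (0 OR 0)) OR ((NOT 0 XOR NOT 0) AND (NOT 0 IMPLIES 0))) -> 1
  (every remaining row is evaluated the same way; all 128 results are listed next)
Full result column, 8 rows per line (x1,x2,x3,x4 fixed per line; x5,x6,x7 runs 000..111 left to right):
  rows 0-7 [x1,x2,x3,x4=0000]: 11111111  (ones: 8)
  rows 8-15 [x1,x2,x3,x4=0001]: 11111111  (ones: 8)
  rows 16-23 [x1,x2,x3,x4=0010]: 11111111  (ones: 8)
  rows 24-31 [x1,x2,x3,x4=0011]: 11111111  (ones: 8)
  rows 32-39 [x1,x2,x3,x4=0100]: 11111111  (ones: 8)
  rows 40-47 [x1,x2,x3,x4=0101]: 11111111  (ones: 8)
  rows 48-55 [x1,x2,x3,x4=0110]: 11111111  (ones: 8)
  rows 56-63 [x1,x2,x3,x4=0111]: 11111111  (ones: 8)
  rows 64-71 [x1,x2,x3,x4=1000]: 01010101  (ones: 4)
  rows 72-79 [x1,x2,x3,x4=1001]: 01010101  (ones: 4)
  rows 80-87 [x1,x2,x3,x4=1010]: 11111111  (ones: 8)
  rows 88-95 [x1,x2,x3,x4=1011]: 11111111  (ones: 8)
  rows 96-103 [x1,x2,x3,x4=1100]: 01010101  (ones: 4)
  rows 104-111 [x1,x2,x3,x4=1101]: 01010101  (ones: 4)
  rows 112-119 [x1,x2,x3,x4=1110]: 11111111  (ones: 8)
  rows 120-127 [x1,x2,x3,x4=1111]: 11111111  (ones: 8)
Count of 1-rows = 8+8+8+8+8+8+8+8+4+4+8+8+4+4+8+8 = 112

112


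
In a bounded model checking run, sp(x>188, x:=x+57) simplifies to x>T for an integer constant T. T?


Formula: sp(P, x:=E) = exists old_x. (x = E[old_x/x]) AND P[old_x/x] (old_x is the value of x before the assignment; eliminate old_x by solving x = E[old_x/x] for old_x)
Step 1: Precondition P: x>188, i.e. old_x > 188
Step 2: Assignment gives x = old_x + 57, so old_x = x - 57
Step 3: Substitute into P: x - 57 > 188
Step 4: Simplify: x > 188+57 = 245

245


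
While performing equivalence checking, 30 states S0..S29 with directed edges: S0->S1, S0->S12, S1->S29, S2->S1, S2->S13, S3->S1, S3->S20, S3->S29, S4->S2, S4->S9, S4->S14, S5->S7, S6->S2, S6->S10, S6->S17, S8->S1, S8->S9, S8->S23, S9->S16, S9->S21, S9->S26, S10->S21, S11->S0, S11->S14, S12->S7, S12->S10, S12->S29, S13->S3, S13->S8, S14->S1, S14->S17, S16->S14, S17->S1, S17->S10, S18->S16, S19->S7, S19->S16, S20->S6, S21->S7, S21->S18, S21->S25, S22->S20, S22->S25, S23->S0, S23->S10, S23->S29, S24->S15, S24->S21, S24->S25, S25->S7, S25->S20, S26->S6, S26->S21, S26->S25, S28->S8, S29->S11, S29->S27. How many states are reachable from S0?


BFS from S0:
  layer 0: {S0}
  layer 1: {S1, S12}
  layer 2: {S7, S10, S29}
  layer 3: {S11, S21, S27}
  layer 4: {S14, S18, S25}
  layer 5: {S16, S17, S20}
  layer 6: {S6}
  layer 7: {S2}
  layer 8: {S13}
  layer 9: {S3, S8}
  layer 10: {S9, S23}
  layer 11: {S26}
Reachable set: {S0, S1, S2, S3, S6, S7, S8, S9, S10, S11, S12, S13, S14, S16, S17, S18, S20, S21, S23, S25, S26, S27, S29}
Count = 23

23


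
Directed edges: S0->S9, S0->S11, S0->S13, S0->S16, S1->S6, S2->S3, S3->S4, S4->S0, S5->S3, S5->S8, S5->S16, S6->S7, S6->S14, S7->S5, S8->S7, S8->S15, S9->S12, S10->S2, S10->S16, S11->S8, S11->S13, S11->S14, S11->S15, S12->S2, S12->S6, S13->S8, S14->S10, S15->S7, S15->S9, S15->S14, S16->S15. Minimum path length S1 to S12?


BFS layer-by-layer from S1:
  dist 0: {S1}
  dist 1: {S6}
  dist 2: {S7, S14}
  dist 3: {S5, S10}
  dist 4: {S2, S3, S8, S16}
  dist 5: {S4, S15}
  dist 6: {S0, S9}
  dist 7: {S11, S12, S13}
  -> S12 reached at distance 7
Shortest path length = 7

7


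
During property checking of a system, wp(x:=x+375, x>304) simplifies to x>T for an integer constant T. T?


Formula: wp(x:=E, P) = P[E/x] (substitute E for x in postcondition)
Step 1: Postcondition: x>304
Step 2: Substitute x+375 for x: x+375>304
Step 3: Solve for x: x > 304-375 = -71

-71


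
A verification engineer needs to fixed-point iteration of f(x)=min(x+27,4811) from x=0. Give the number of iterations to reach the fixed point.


Step 1: x=0, cap=4811, increment=27
Step 2: x grows by 27 each step until capped at 4811; fixed point is x=4811
Step 3: iterations = ceil(4811/27) = 179

179


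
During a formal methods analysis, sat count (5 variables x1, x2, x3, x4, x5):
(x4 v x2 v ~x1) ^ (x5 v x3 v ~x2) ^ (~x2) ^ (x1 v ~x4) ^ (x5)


CNF with 5 clauses over 5 vars (32 assignments).
An assignment satisfies CNF iff every clause has >=1 true literal.
Check each row (bits = x1,x2,x3,x4,x5; clause T/F shown):
  row 0 [00000]: clauses=TTTTF -> 0
  row 1 [00001]: clauses=TTTTT -> 1
  row 2 [00010]: clauses=TTTFF -> 0
  row 3 [00011]: clauses=TTTFT -> 0
  row 4 [00100]: clauses=TTTTF -> 0
  row 5 [00101]: clauses=TTTTT -> 1
  row 6 [00110]: clauses=TTTFF -> 0
  row 7 [00111]: clauses=TTTFT -> 0
  row 8 [01000]: clauses=TFFTF -> 0
  row 9 [01001]: clauses=TTFTT -> 0
  row 10 [01010]: clauses=TFFFF -> 0
  row 11 [01011]: clauses=TTFFT -> 0
  row 12 [01100]: clauses=TTFTF -> 0
  row 13 [01101]: clauses=TTFTT -> 0
  row 14 [01110]: clauses=TTFFF -> 0
  row 15 [01111]: clauses=TTFFT -> 0
  row 16 [10000]: clauses=FTTTF -> 0
  row 17 [10001]: clauses=FTTTT -> 0
  row 18 [10010]: clauses=TTTTF -> 0
  row 19 [10011]: clauses=TTTTT -> 1
  row 20 [10100]: clauses=FTTTF -> 0
  row 21 [10101]: clauses=FTTTT -> 0
  row 22 [10110]: clauses=TTTTF -> 0
  row 23 [10111]: clauses=TTTTT -> 1
  row 24 [11000]: clauses=TFFTF -> 0
  row 25 [11001]: clauses=TTFTT -> 0
  row 26 [11010]: clauses=TFFTF -> 0
  row 27 [11011]: clauses=TTFTT -> 0
  row 28 [11100]: clauses=TTFTF -> 0
  row 29 [11101]: clauses=TTFTT -> 0
  row 30 [11110]: clauses=TTFTF -> 0
  row 31 [11111]: clauses=TTFTT -> 0
Full result column, 8 rows per line (x1,x2 fixed per line; x3,x4,x5 runs 000..111 left to right):
  rows 0-7 [x1,x2=00]: 01000100  (ones: 2)
  rows 8-15 [x1,x2=01]: 00000000  (ones: 0)
  rows 16-23 [x1,x2=10]: 00010001  (ones: 2)
  rows 24-31 [x1,x2=11]: 00000000  (ones: 0)
Satisfying assignments = 2+0+2+0 = 4

4


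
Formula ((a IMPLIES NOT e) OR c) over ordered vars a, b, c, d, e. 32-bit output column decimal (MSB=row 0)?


Formula: ((a IMPLIES NOT e) OR c) over a, b, c, d, e (32 rows)
Evaluate each row (bits = a,b,c,d,e, MSB first):
  row 0 [00000]: ((0 IMPLIES NOT 0) OR 0) -> 1
  row 1 [00001]: ((0 IMPLIES NOT 1) OR 0) -> 1
  row 2 [00010]: ((0 IMPLIES NOT 0) OR 0) -> 1
  row 3 [00011]: ((0 IMPLIES NOT 1) OR 0) -> 1
  row 4 [00100]: ((0 IMPLIES NOT 0) OR 1) -> 1
  row 5 [00101]: ((0 IMPLIES NOT 1) OR 1) -> 1
  row 6 [00110]: ((0 IMPLIES NOT 0) OR 1) -> 1
  row 7 [00111]: ((0 IMPLIES NOT 1) OR 1) -> 1
  row 8 [01000]: ((0 IMPLIES NOT 0) OR 0) -> 1
  row 9 [01001]: ((0 IMPLIES NOT 1) OR 0) -> 1
  row 10 [01010]: ((0 IMPLIES NOT 0) OR 0) -> 1
  row 11 [01011]: ((0 IMPLIES NOT 1) OR 0) -> 1
  row 12 [01100]: ((0 IMPLIES NOT 0) OR 1) -> 1
  row 13 [01101]: ((0 IMPLIES NOT 1) OR 1) -> 1
  row 14 [01110]: ((0 IMPLIES NOT 0) OR 1) -> 1
  row 15 [01111]: ((0 IMPLIES NOT 1) OR 1) -> 1
  row 16 [10000]: ((1 IMPLIES NOT 0) OR 0) -> 1
  row 17 [10001]: ((1 IMPLIES NOT 1) OR 0) -> 0
  row 18 [10010]: ((1 IMPLIES NOT 0) OR 0) -> 1
  row 19 [10011]: ((1 IMPLIES NOT 1) OR 0) -> 0
  row 20 [10100]: ((1 IMPLIES NOT 0) OR 1) -> 1
  row 21 [10101]: ((1 IMPLIES NOT 1) OR 1) -> 1
  row 22 [10110]: ((1 IMPLIES NOT 0) OR 1) -> 1
  row 23 [10111]: ((1 IMPLIES NOT 1) OR 1) -> 1
  row 24 [11000]: ((1 IMPLIES NOT 0) OR 0) -> 1
  row 25 [11001]: ((1 IMPLIES NOT 1) OR 0) -> 0
  row 26 [11010]: ((1 IMPLIES NOT 0) OR 0) -> 1
  row 27 [11011]: ((1 IMPLIES NOT 1) OR 0) -> 0
  row 28 [11100]: ((1 IMPLIES NOT 0) OR 1) -> 1
  row 29 [11101]: ((1 IMPLIES NOT 1) OR 1) -> 1
  row 30 [11110]: ((1 IMPLIES NOT 0) OR 1) -> 1
  row 31 [11111]: ((1 IMPLIES NOT 1) OR 1) -> 1
Full result column, 4 rows per line (a,b,c fixed per line; d,e runs 00..11 left to right):
  rows 0-3 [a,b,c=000]: 1111  = hex F
  rows 4-7 [a,b,c=001]: 1111  = hex F
  rows 8-11 [a,b,c=010]: 1111  = hex F
  rows 12-15 [a,b,c=011]: 1111  = hex F
  rows 16-19 [a,b,c=100]: 1010  = hex A
  rows 20-23 [a,b,c=101]: 1111  = hex F
  rows 24-27 [a,b,c=110]: 1010  = hex A
  rows 28-31 [a,b,c=111]: 1111  = hex F
Output column (row 0 .. row 31) = 11111111111111111010111110101111
Output column grouped in 4s = 1111 1111 1111 1111 1010 1111 1010 1111 = 0xFFFFAFAF
Convert to decimal digit by digit (value = value*16 + digit):
  F -> 15
  15*16 + 15 (F) = 255
  255*16 + 15 (F) = 4095
  4095*16 + 15 (F) = 65535
  65535*16 + 10 (A) = 1048570
  1048570*16 + 15 (F) = 16777135
  16777135*16 + 10 (A) = 268434170
  268434170*16 + 15 (F) = 4294946735
Decimal = 4294946735

4294946735


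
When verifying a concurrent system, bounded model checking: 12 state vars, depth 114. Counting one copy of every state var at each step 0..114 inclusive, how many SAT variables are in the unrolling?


BMC unrolls to depth k, creating one copy of each state var for steps 0..k.
Step count = 114 + 1 = 115 (steps 0 through 114)
Vars per step = 12
Total = 12 * 115 = 1380

1380


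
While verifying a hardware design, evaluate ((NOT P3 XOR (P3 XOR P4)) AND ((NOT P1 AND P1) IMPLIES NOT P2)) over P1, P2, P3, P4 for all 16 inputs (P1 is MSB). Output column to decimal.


Formula: ((NOT P3 XOR (P3 XOR P4)) AND ((NOT P1 AND P1) IMPLIES NOT P2)) over P1, P2, P3, P4 (16 rows)
Evaluate each row (bits = P1,P2,P3,P4, MSB first):
  row 0 [0000]: ((NOT 0 XOR (0 XOR 0)) AND ((NOT 0 AND 0) IMPLIES NOT 0)) -> 1
  row 1 [0001]: ((NOT 0 XOR (0 XOR 1)) AND ((NOT 0 AND 0) IMPLIES NOT 0)) -> 0
  row 2 [0010]: ((NOT 1 XOR (1 XOR 0)) AND ((NOT 0 AND 0) IMPLIES NOT 0)) -> 1
  row 3 [0011]: ((NOT 1 XOR (1 XOR 1)) AND ((NOT 0 AND 0) IMPLIES NOT 0)) -> 0
  row 4 [0100]: ((NOT 0 XOR (0 XOR 0)) AND ((NOT 0 AND 0) IMPLIES NOT 1)) -> 1
  row 5 [0101]: ((NOT 0 XOR (0 XOR 1)) AND ((NOT 0 AND 0) IMPLIES NOT 1)) -> 0
  row 6 [0110]: ((NOT 1 XOR (1 XOR 0)) AND ((NOT 0 AND 0) IMPLIES NOT 1)) -> 1
  row 7 [0111]: ((NOT 1 XOR (1 XOR 1)) AND ((NOT 0 AND 0) IMPLIES NOT 1)) -> 0
  row 8 [1000]: ((NOT 0 XOR (0 XOR 0)) AND ((NOT 1 AND 1) IMPLIES NOT 0)) -> 1
  row 9 [1001]: ((NOT 0 XOR (0 XOR 1)) AND ((NOT 1 AND 1) IMPLIES NOT 0)) -> 0
  row 10 [1010]: ((NOT 1 XOR (1 XOR 0)) AND ((NOT 1 AND 1) IMPLIES NOT 0)) -> 1
  row 11 [1011]: ((NOT 1 XOR (1 XOR 1)) AND ((NOT 1 AND 1) IMPLIES NOT 0)) -> 0
  row 12 [1100]: ((NOT 0 XOR (0 XOR 0)) AND ((NOT 1 AND 1) IMPLIES NOT 1)) -> 1
  row 13 [1101]: ((NOT 0 XOR (0 XOR 1)) AND ((NOT 1 AND 1) IMPLIES NOT 1)) -> 0
  row 14 [1110]: ((NOT 1 XOR (1 XOR 0)) AND ((NOT 1 AND 1) IMPLIES NOT 1)) -> 1
  row 15 [1111]: ((NOT 1 XOR (1 XOR 1)) AND ((NOT 1 AND 1) IMPLIES NOT 1)) -> 0
Full result column, 4 rows per line (P1,P2 fixed per line; P3,P4 runs 00..11 left to right):
  rows 0-3 [P1,P2=00]: 1010  = hex A
  rows 4-7 [P1,P2=01]: 1010  = hex A
  rows 8-11 [P1,P2=10]: 1010  = hex A
  rows 12-15 [P1,P2=11]: 1010  = hex A
Output column (row 0 .. row 15) = 1010101010101010
Output column grouped in 4s = 1010 1010 1010 1010 = 0xAAAA
Convert to decimal digit by digit (value = value*16 + digit):
  A -> 10
  10*16 + 10 (A) = 170
  170*16 + 10 (A) = 2730
  2730*16 + 10 (A) = 43690
Decimal = 43690

43690


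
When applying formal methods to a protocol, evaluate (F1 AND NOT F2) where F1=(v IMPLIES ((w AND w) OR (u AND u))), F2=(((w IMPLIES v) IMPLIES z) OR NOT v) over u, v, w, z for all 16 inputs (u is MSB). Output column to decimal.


F1 = (v IMPLIES ((w AND w) OR (u AND u)))
F2 = (((w IMPLIES v) IMPLIES z) OR NOT v)
Counterexample to F1=>F2 is where F1=1 and F2=0.
Evaluate each row (bits = u,v,w,z, MSB first):
  row 0 [0000]: F1=1 F2=1 -> F1&~F2 -> 0
  row 1 [0001]: F1=1 F2=1 -> F1&~F2 -> 0
  row 2 [0010]: F1=1 F2=1 -> F1&~F2 -> 0
  row 3 [0011]: F1=1 F2=1 -> F1&~F2 -> 0
  row 4 [0100]: F1=0 F2=0 -> F1&~F2 -> 0
  row 5 [0101]: F1=0 F2=1 -> F1&~F2 -> 0
  row 6 [0110]: F1=1 F2=0 -> F1&~F2 -> 1
  row 7 [0111]: F1=1 F2=1 -> F1&~F2 -> 0
  row 8 [1000]: F1=1 F2=1 -> F1&~F2 -> 0
  row 9 [1001]: F1=1 F2=1 -> F1&~F2 -> 0
  row 10 [1010]: F1=1 F2=1 -> F1&~F2 -> 0
  row 11 [1011]: F1=1 F2=1 -> F1&~F2 -> 0
  row 12 [1100]: F1=1 F2=0 -> F1&~F2 -> 1
  row 13 [1101]: F1=1 F2=1 -> F1&~F2 -> 0
  row 14 [1110]: F1=1 F2=0 -> F1&~F2 -> 1
  row 15 [1111]: F1=1 F2=1 -> F1&~F2 -> 0
Full result column, 4 rows per line (u,v fixed per line; w,z runs 00..11 left to right):
  rows 0-3 [u,v=00]: 0000  = hex 0
  rows 4-7 [u,v=01]: 0010  = hex 2
  rows 8-11 [u,v=10]: 0000  = hex 0
  rows 12-15 [u,v=11]: 1010  = hex A
Counterexample vector (row 0 .. row 15) = 0000001000001010
Output column grouped in 4s = 0000 0010 0000 1010 = 0x020A
Convert to decimal digit by digit (value = value*16 + digit):
  0 -> 0
  0*16 + 2 = 2
  2*16 + 0 = 32
  32*16 + 10 (A) = 522
Decimal = 522

522


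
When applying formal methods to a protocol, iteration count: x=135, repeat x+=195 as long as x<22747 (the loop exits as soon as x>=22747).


Step 1: x goes from 135 toward 22747 by 195; the body runs while x<22747, so iterations = ceil((bound-start)/step)
Step 2: Distance=22612
Step 3: ceil(22612/195)=116

116


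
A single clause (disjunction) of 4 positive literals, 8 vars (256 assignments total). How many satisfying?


Step 1: Total=2^8=256
Step 2: Unsat when all 4 false: 2^4=16
Step 3: Sat=256-16=240

240


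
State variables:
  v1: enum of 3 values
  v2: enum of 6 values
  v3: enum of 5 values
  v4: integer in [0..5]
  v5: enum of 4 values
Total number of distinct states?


State space = product of domain sizes of all variables.
Domain sizes:
  v1 (enum of 3 values): 3
  v2 (enum of 6 values): 6
  v3 (enum of 5 values): 5
  v4 (integer in [0..5]): 6
  v5 (enum of 4 values): 4
Product = 3 * 6 * 5 * 6 * 4 = 2160

2160


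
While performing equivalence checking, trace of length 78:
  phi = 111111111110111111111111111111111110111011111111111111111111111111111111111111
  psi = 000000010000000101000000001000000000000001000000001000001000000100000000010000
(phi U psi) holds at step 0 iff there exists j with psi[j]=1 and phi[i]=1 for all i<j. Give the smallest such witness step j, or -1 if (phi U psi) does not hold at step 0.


(phi U psi) at 0: need smallest j with psi[j]=1 and phi[i]=1 for all i in [0,j).
Scan from step 0:
  step 0: phi=1, psi=0 -> continue
  step 1: phi=1, psi=0 -> continue
  step 2: phi=1, psi=0 -> continue
  step 3: phi=1, psi=0 -> continue
  step 7: psi=1 and phi held for [0,7) -> witness found
Witness step = 7

7


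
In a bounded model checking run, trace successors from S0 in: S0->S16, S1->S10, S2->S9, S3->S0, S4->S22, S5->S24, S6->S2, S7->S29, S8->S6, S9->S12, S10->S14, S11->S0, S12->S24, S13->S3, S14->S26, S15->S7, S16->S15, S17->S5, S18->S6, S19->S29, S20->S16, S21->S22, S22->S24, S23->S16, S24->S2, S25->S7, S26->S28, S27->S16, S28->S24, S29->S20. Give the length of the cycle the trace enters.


Trace from S0 until a state repeats:
  S0 -> S16 -> S15 -> S7 -> S29 -> S20 -> S16
S16 first seen at step 1, revisited at step 6.
Cycle length = 6 - 1 = 5

5


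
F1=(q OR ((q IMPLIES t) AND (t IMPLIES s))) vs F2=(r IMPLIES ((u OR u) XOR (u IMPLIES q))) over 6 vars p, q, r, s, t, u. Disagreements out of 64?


F1 = (q OR ((q IMPLIES t) AND (t IMPLIES s)))
F2 = (r IMPLIES ((u OR u) XOR (u IMPLIES q)))
Evaluate both on each of 64 rows (bits = p,q,r,s,t,u):
  row 0 [000000]: F1=1 F2=1 -> 0
  row 1 [000001]: F1=1 F2=1 -> 0
  row 2 [000010]: F1=0 F2=1 (differ) -> 1
  row 3 [000011]: F1=0 F2=1 (differ) -> 1
  row 4 [000100]: F1=1 F2=1 -> 0
  (every remaining row is evaluated the same way; all 64 results are listed next)
Full result column, 8 rows per line (p,q,r fixed per line; s,t,u runs 000..111 left to right):
  rows 0-7 [p,q,r=000]: 00110000  (ones: 2)
  rows 8-15 [p,q,r=001]: 00110000  (ones: 2)
  rows 16-23 [p,q,r=010]: 00000000  (ones: 0)
  rows 24-31 [p,q,r=011]: 01010101  (ones: 4)
  rows 32-39 [p,q,r=100]: 00110000  (ones: 2)
  rows 40-47 [p,q,r=101]: 00110000  (ones: 2)
  rows 48-55 [p,q,r=110]: 00000000  (ones: 0)
  rows 56-63 [p,q,r=111]: 01010101  (ones: 4)
Disagreements = 2+2+0+4+2+2+0+4 = 16

16


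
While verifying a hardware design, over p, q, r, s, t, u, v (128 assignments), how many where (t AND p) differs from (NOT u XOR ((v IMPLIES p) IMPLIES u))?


F1 = (t AND p)
F2 = (NOT u XOR ((v IMPLIES p) IMPLIES u))
Evaluate both on each of 128 rows (bits = p,q,r,s,t,u,v):
  row 0 [0000000]: F1=0 F2=1 (differ) -> 1
  row 1 [0000001]: F1=0 F2=0 -> 0
  row 2 [0000010]: F1=0 F2=1 (differ) -> 1
  row 3 [0000011]: F1=0 F2=1 (differ) -> 1
  row 4 [0000100]: F1=0 F2=1 (differ) -> 1
  (every remaining row is evaluated the same way; all 128 results are listed next)
Full result column, 8 rows per line (p,q,r,s fixed per line; t,u,v runs 000..111 left to right):
  rows 0-7 [p,q,r,s=0000]: 10111011  (ones: 6)
  rows 8-15 [p,q,r,s=0001]: 10111011  (ones: 6)
  rows 16-23 [p,q,r,s=0010]: 10111011  (ones: 6)
  rows 24-31 [p,q,r,s=0011]: 10111011  (ones: 6)
  rows 32-39 [p,q,r,s=0100]: 10111011  (ones: 6)
  rows 40-47 [p,q,r,s=0101]: 10111011  (ones: 6)
  rows 48-55 [p,q,r,s=0110]: 10111011  (ones: 6)
  rows 56-63 [p,q,r,s=0111]: 10111011  (ones: 6)
  rows 64-71 [p,q,r,s=1000]: 11110000  (ones: 4)
  rows 72-79 [p,q,r,s=1001]: 11110000  (ones: 4)
  rows 80-87 [p,q,r,s=1010]: 11110000  (ones: 4)
  rows 88-95 [p,q,r,s=1011]: 11110000  (ones: 4)
  rows 96-103 [p,q,r,s=1100]: 11110000  (ones: 4)
  rows 104-111 [p,q,r,s=1101]: 11110000  (ones: 4)
  rows 112-119 [p,q,r,s=1110]: 11110000  (ones: 4)
  rows 120-127 [p,q,r,s=1111]: 11110000  (ones: 4)
Disagreements = 6+6+6+6+6+6+6+6+4+4+4+4+4+4+4+4 = 80

80


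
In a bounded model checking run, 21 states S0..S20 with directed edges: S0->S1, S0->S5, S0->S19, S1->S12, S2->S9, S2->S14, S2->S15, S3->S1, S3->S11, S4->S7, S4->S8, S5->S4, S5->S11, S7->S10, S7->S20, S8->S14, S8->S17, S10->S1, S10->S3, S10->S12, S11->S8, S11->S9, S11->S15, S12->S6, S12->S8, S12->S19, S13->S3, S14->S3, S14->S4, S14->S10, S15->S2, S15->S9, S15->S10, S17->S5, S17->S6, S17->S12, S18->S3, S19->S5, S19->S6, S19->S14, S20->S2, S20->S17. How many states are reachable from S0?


BFS from S0:
  layer 0: {S0}
  layer 1: {S1, S5, S19}
  layer 2: {S4, S6, S11, S12, S14}
  layer 3: {S3, S7, S8, S9, S10, S15}
  layer 4: {S2, S17, S20}
Reachable set: {S0, S1, S2, S3, S4, S5, S6, S7, S8, S9, S10, S11, S12, S14, S15, S17, S19, S20}
Count = 18

18


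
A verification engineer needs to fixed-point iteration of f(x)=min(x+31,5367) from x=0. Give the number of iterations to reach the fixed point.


Step 1: x=0, cap=5367, increment=31
Step 2: x grows by 31 each step until capped at 5367; fixed point is x=5367
Step 3: iterations = ceil(5367/31) = 174

174


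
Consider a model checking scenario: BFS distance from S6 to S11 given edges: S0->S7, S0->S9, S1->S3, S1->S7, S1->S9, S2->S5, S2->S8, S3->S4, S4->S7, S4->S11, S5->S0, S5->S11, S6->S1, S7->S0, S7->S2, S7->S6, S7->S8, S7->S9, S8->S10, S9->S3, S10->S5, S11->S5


BFS layer-by-layer from S6:
  dist 0: {S6}
  dist 1: {S1}
  dist 2: {S3, S7, S9}
  dist 3: {S0, S2, S4, S8}
  dist 4: {S5, S10, S11}
  -> S11 reached at distance 4
Shortest path length = 4

4
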